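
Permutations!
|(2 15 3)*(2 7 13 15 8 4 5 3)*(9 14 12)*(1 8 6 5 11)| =|(1 8 4 11)(2 6 5 3 7 13 15)(9 14 12)| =84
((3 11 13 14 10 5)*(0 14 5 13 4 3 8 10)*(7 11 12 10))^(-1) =(0 14)(3 4 11 7 8 5 13 10 12)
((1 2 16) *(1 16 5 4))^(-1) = ((16)(1 2 5 4))^(-1) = (16)(1 4 5 2)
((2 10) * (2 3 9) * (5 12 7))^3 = ((2 10 3 9)(5 12 7))^3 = (12)(2 9 3 10)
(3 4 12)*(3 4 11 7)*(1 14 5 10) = (1 14 5 10)(3 11 7)(4 12) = [0, 14, 2, 11, 12, 10, 6, 3, 8, 9, 1, 7, 4, 13, 5]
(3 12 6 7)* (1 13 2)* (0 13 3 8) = (0 13 2 1 3 12 6 7 8) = [13, 3, 1, 12, 4, 5, 7, 8, 0, 9, 10, 11, 6, 2]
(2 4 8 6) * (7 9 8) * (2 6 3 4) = (3 4 7 9 8) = [0, 1, 2, 4, 7, 5, 6, 9, 3, 8]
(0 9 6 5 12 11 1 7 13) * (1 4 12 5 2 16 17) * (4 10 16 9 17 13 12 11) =(0 17 1 7 12 4 11 10 16 13)(2 9 6) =[17, 7, 9, 3, 11, 5, 2, 12, 8, 6, 16, 10, 4, 0, 14, 15, 13, 1]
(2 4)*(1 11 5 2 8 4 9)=(1 11 5 2 9)(4 8)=[0, 11, 9, 3, 8, 2, 6, 7, 4, 1, 10, 5]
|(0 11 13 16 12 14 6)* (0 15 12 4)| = 20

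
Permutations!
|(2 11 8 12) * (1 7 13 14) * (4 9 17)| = 12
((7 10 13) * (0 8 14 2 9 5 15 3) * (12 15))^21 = (0 2 12)(3 14 5)(8 9 15)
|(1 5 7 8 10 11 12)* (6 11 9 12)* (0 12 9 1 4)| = 30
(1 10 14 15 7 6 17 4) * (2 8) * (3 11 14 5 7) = (1 10 5 7 6 17 4)(2 8)(3 11 14 15) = [0, 10, 8, 11, 1, 7, 17, 6, 2, 9, 5, 14, 12, 13, 15, 3, 16, 4]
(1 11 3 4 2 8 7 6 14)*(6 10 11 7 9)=(1 7 10 11 3 4 2 8 9 6 14)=[0, 7, 8, 4, 2, 5, 14, 10, 9, 6, 11, 3, 12, 13, 1]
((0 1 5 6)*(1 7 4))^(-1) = ((0 7 4 1 5 6))^(-1) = (0 6 5 1 4 7)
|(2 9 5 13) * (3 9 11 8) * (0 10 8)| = 9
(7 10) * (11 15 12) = [0, 1, 2, 3, 4, 5, 6, 10, 8, 9, 7, 15, 11, 13, 14, 12] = (7 10)(11 15 12)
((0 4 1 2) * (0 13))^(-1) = ((0 4 1 2 13))^(-1) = (0 13 2 1 4)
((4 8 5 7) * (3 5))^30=(8)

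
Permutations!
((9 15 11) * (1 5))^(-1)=(1 5)(9 11 15)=((1 5)(9 15 11))^(-1)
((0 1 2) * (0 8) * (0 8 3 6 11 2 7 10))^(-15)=((0 1 7 10)(2 3 6 11))^(-15)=(0 1 7 10)(2 3 6 11)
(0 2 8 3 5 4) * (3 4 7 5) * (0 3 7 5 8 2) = (3 7 8 4) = [0, 1, 2, 7, 3, 5, 6, 8, 4]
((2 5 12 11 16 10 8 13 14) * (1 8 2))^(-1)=((1 8 13 14)(2 5 12 11 16 10))^(-1)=(1 14 13 8)(2 10 16 11 12 5)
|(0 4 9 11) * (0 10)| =5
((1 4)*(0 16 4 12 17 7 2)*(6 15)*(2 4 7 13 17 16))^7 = (0 2)(1 16 4 12 7)(6 15)(13 17)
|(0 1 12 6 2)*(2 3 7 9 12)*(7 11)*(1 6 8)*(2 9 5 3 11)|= |(0 6 11 7 5 3 2)(1 9 12 8)|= 28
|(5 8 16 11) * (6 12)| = 4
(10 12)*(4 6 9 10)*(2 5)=(2 5)(4 6 9 10 12)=[0, 1, 5, 3, 6, 2, 9, 7, 8, 10, 12, 11, 4]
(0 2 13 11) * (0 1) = (0 2 13 11 1) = [2, 0, 13, 3, 4, 5, 6, 7, 8, 9, 10, 1, 12, 11]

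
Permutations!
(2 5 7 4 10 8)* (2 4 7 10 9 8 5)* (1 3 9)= [0, 3, 2, 9, 1, 10, 6, 7, 4, 8, 5]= (1 3 9 8 4)(5 10)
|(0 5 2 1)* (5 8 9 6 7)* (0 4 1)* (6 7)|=6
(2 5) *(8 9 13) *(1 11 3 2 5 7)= (1 11 3 2 7)(8 9 13)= [0, 11, 7, 2, 4, 5, 6, 1, 9, 13, 10, 3, 12, 8]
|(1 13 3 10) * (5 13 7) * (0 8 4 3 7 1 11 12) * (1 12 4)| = 12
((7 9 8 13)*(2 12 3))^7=((2 12 3)(7 9 8 13))^7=(2 12 3)(7 13 8 9)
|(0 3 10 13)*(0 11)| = |(0 3 10 13 11)| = 5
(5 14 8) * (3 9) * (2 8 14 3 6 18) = (2 8 5 3 9 6 18) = [0, 1, 8, 9, 4, 3, 18, 7, 5, 6, 10, 11, 12, 13, 14, 15, 16, 17, 2]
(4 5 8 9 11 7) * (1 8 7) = (1 8 9 11)(4 5 7) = [0, 8, 2, 3, 5, 7, 6, 4, 9, 11, 10, 1]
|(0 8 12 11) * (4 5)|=|(0 8 12 11)(4 5)|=4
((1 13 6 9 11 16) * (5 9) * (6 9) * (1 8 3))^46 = (1 16 13 8 9 3 11)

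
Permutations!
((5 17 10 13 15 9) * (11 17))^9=(5 17 13 9 11 10 15)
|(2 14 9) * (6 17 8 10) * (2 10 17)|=|(2 14 9 10 6)(8 17)|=10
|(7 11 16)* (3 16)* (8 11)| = 5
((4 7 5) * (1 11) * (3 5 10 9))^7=((1 11)(3 5 4 7 10 9))^7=(1 11)(3 5 4 7 10 9)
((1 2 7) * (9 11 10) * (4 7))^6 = (11)(1 4)(2 7)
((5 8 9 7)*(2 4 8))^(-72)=(9)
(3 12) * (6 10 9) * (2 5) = (2 5)(3 12)(6 10 9) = [0, 1, 5, 12, 4, 2, 10, 7, 8, 6, 9, 11, 3]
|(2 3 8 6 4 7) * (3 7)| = 4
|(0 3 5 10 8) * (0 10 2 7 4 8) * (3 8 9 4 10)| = 14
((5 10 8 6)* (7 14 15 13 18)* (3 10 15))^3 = ((3 10 8 6 5 15 13 18 7 14))^3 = (3 6 13 14 8 15 7 10 5 18)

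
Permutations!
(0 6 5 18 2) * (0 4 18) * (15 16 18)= [6, 1, 4, 3, 15, 0, 5, 7, 8, 9, 10, 11, 12, 13, 14, 16, 18, 17, 2]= (0 6 5)(2 4 15 16 18)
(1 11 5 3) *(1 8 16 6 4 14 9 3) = (1 11 5)(3 8 16 6 4 14 9) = [0, 11, 2, 8, 14, 1, 4, 7, 16, 3, 10, 5, 12, 13, 9, 15, 6]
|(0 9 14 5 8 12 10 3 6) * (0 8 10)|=9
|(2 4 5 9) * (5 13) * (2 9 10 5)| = 6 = |(2 4 13)(5 10)|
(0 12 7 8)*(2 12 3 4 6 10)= (0 3 4 6 10 2 12 7 8)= [3, 1, 12, 4, 6, 5, 10, 8, 0, 9, 2, 11, 7]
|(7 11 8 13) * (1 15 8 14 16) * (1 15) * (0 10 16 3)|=10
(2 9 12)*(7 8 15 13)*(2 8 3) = (2 9 12 8 15 13 7 3) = [0, 1, 9, 2, 4, 5, 6, 3, 15, 12, 10, 11, 8, 7, 14, 13]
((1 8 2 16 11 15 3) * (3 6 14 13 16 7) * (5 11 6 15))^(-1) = (1 3 7 2 8)(5 11)(6 16 13 14)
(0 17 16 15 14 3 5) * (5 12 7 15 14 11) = (0 17 16 14 3 12 7 15 11 5) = [17, 1, 2, 12, 4, 0, 6, 15, 8, 9, 10, 5, 7, 13, 3, 11, 14, 16]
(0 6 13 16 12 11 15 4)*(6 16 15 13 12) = (0 16 6 12 11 13 15 4) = [16, 1, 2, 3, 0, 5, 12, 7, 8, 9, 10, 13, 11, 15, 14, 4, 6]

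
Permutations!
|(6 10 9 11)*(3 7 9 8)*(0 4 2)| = |(0 4 2)(3 7 9 11 6 10 8)| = 21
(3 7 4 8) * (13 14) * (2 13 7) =(2 13 14 7 4 8 3) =[0, 1, 13, 2, 8, 5, 6, 4, 3, 9, 10, 11, 12, 14, 7]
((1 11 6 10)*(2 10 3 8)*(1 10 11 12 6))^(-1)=((1 12 6 3 8 2 11))^(-1)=(1 11 2 8 3 6 12)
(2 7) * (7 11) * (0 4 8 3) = [4, 1, 11, 0, 8, 5, 6, 2, 3, 9, 10, 7] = (0 4 8 3)(2 11 7)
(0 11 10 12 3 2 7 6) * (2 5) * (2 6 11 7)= (0 7 11 10 12 3 5 6)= [7, 1, 2, 5, 4, 6, 0, 11, 8, 9, 12, 10, 3]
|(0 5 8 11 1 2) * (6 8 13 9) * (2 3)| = 10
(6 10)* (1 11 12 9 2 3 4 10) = (1 11 12 9 2 3 4 10 6) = [0, 11, 3, 4, 10, 5, 1, 7, 8, 2, 6, 12, 9]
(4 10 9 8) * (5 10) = (4 5 10 9 8) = [0, 1, 2, 3, 5, 10, 6, 7, 4, 8, 9]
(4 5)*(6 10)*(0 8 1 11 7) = [8, 11, 2, 3, 5, 4, 10, 0, 1, 9, 6, 7] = (0 8 1 11 7)(4 5)(6 10)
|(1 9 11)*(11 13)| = |(1 9 13 11)| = 4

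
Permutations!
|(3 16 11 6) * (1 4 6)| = |(1 4 6 3 16 11)| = 6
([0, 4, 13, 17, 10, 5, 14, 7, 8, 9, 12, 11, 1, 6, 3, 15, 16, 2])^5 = (1 4 10 12)(2 17 3 14 6 13)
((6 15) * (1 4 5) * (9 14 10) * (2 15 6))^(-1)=(1 5 4)(2 15)(9 10 14)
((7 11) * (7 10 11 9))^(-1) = ((7 9)(10 11))^(-1) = (7 9)(10 11)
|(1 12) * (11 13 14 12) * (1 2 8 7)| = |(1 11 13 14 12 2 8 7)| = 8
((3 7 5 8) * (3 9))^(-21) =(3 9 8 5 7)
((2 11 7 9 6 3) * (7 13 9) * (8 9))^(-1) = (2 3 6 9 8 13 11)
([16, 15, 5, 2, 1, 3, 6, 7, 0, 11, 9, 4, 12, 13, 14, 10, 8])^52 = (0 16 8)(1 11 10)(2 5 3)(4 9 15)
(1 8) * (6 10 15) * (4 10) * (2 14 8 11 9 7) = (1 11 9 7 2 14 8)(4 10 15 6) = [0, 11, 14, 3, 10, 5, 4, 2, 1, 7, 15, 9, 12, 13, 8, 6]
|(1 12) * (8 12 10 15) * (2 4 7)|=15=|(1 10 15 8 12)(2 4 7)|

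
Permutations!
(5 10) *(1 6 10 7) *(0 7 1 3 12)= (0 7 3 12)(1 6 10 5)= [7, 6, 2, 12, 4, 1, 10, 3, 8, 9, 5, 11, 0]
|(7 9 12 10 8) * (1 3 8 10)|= 6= |(1 3 8 7 9 12)|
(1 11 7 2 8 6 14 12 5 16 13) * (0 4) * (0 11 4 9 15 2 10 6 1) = [9, 4, 8, 3, 11, 16, 14, 10, 1, 15, 6, 7, 5, 0, 12, 2, 13] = (0 9 15 2 8 1 4 11 7 10 6 14 12 5 16 13)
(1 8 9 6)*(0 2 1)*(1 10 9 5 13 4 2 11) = (0 11 1 8 5 13 4 2 10 9 6) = [11, 8, 10, 3, 2, 13, 0, 7, 5, 6, 9, 1, 12, 4]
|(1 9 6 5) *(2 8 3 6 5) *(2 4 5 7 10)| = 10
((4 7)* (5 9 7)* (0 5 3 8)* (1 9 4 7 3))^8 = (0 5 4 1 9 3 8)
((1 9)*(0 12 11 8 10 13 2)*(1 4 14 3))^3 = (0 8 2 11 13 12 10)(1 14 9 3 4)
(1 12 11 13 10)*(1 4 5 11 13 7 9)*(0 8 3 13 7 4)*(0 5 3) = (0 8)(1 12 7 9)(3 13 10 5 11 4) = [8, 12, 2, 13, 3, 11, 6, 9, 0, 1, 5, 4, 7, 10]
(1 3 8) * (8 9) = [0, 3, 2, 9, 4, 5, 6, 7, 1, 8] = (1 3 9 8)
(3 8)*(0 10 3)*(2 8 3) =[10, 1, 8, 3, 4, 5, 6, 7, 0, 9, 2] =(0 10 2 8)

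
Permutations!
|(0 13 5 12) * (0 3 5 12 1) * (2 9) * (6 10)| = 6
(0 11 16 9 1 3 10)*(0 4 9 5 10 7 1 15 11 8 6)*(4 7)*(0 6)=(0 8)(1 3 4 9 15 11 16 5 10 7)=[8, 3, 2, 4, 9, 10, 6, 1, 0, 15, 7, 16, 12, 13, 14, 11, 5]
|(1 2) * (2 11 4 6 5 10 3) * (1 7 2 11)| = 6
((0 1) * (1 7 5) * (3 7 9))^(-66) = (9)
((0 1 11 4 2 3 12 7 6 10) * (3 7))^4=(12)(0 2)(1 7)(4 10)(6 11)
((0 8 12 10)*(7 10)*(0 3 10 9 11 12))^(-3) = (0 8)(3 10)(7 9 11 12)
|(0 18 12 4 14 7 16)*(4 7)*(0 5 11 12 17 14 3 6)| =35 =|(0 18 17 14 4 3 6)(5 11 12 7 16)|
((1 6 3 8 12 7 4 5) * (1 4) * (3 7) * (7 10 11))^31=(1 6 10 11 7)(3 8 12)(4 5)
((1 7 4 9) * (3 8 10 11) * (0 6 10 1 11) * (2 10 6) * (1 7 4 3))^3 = (1 11 9 4)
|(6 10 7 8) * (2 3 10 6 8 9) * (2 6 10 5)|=12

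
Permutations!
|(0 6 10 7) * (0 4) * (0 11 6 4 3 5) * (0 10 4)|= 12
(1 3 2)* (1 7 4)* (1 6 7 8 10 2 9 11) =(1 3 9 11)(2 8 10)(4 6 7) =[0, 3, 8, 9, 6, 5, 7, 4, 10, 11, 2, 1]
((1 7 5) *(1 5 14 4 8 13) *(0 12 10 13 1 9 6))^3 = ((0 12 10 13 9 6)(1 7 14 4 8))^3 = (0 13)(1 4 7 8 14)(6 10)(9 12)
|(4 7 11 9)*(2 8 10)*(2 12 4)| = 8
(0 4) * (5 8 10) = (0 4)(5 8 10) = [4, 1, 2, 3, 0, 8, 6, 7, 10, 9, 5]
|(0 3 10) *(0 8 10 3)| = |(8 10)| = 2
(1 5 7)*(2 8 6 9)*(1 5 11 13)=(1 11 13)(2 8 6 9)(5 7)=[0, 11, 8, 3, 4, 7, 9, 5, 6, 2, 10, 13, 12, 1]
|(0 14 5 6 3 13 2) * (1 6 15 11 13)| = 21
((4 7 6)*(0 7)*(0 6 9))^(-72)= ((0 7 9)(4 6))^(-72)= (9)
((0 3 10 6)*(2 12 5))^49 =((0 3 10 6)(2 12 5))^49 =(0 3 10 6)(2 12 5)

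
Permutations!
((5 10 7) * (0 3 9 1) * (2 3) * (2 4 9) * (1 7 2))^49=(0 5 1 7 3 9 2 4 10)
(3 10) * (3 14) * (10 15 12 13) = (3 15 12 13 10 14) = [0, 1, 2, 15, 4, 5, 6, 7, 8, 9, 14, 11, 13, 10, 3, 12]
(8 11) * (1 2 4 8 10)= (1 2 4 8 11 10)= [0, 2, 4, 3, 8, 5, 6, 7, 11, 9, 1, 10]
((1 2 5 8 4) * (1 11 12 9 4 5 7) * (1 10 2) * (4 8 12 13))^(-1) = (2 10 7)(4 13 11)(5 8 9 12)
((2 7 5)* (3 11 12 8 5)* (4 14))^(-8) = (14)(2 5 8 12 11 3 7)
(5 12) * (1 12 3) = (1 12 5 3) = [0, 12, 2, 1, 4, 3, 6, 7, 8, 9, 10, 11, 5]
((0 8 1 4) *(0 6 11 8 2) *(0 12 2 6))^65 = (0 4 1 8 11 6)(2 12)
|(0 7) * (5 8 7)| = |(0 5 8 7)| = 4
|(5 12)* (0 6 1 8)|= 4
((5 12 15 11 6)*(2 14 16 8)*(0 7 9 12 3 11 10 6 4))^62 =(0 5 12 4 6 9 11 10 7 3 15)(2 16)(8 14) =((0 7 9 12 15 10 6 5 3 11 4)(2 14 16 8))^62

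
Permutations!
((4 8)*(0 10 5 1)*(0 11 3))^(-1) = (0 3 11 1 5 10)(4 8) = ((0 10 5 1 11 3)(4 8))^(-1)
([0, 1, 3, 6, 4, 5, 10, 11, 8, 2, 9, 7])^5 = [0, 1, 2, 3, 4, 5, 6, 11, 8, 9, 10, 7]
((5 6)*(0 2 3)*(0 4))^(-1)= ((0 2 3 4)(5 6))^(-1)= (0 4 3 2)(5 6)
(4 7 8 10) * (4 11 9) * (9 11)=[0, 1, 2, 3, 7, 5, 6, 8, 10, 4, 9, 11]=(11)(4 7 8 10 9)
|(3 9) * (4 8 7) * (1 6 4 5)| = |(1 6 4 8 7 5)(3 9)| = 6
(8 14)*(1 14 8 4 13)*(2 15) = (1 14 4 13)(2 15) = [0, 14, 15, 3, 13, 5, 6, 7, 8, 9, 10, 11, 12, 1, 4, 2]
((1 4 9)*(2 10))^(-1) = ((1 4 9)(2 10))^(-1) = (1 9 4)(2 10)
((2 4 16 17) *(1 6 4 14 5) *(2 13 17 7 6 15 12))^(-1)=(1 5 14 2 12 15)(4 6 7 16)(13 17)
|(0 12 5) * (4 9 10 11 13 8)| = |(0 12 5)(4 9 10 11 13 8)| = 6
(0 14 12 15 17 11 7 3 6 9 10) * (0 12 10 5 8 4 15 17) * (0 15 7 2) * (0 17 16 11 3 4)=(0 14 10 12 16 11 2 17 3 6 9 5 8)(4 7)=[14, 1, 17, 6, 7, 8, 9, 4, 0, 5, 12, 2, 16, 13, 10, 15, 11, 3]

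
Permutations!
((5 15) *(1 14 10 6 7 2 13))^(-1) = (1 13 2 7 6 10 14)(5 15) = ((1 14 10 6 7 2 13)(5 15))^(-1)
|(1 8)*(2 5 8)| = 4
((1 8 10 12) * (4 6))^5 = ((1 8 10 12)(4 6))^5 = (1 8 10 12)(4 6)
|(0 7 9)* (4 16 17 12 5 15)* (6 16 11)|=|(0 7 9)(4 11 6 16 17 12 5 15)|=24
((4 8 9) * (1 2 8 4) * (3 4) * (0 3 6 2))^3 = (0 6 9 3 2 1 4 8)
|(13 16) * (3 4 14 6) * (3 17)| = 10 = |(3 4 14 6 17)(13 16)|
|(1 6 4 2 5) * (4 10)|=6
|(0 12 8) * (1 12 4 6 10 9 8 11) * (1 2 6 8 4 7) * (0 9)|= 24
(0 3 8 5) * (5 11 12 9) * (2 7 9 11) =(0 3 8 2 7 9 5)(11 12) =[3, 1, 7, 8, 4, 0, 6, 9, 2, 5, 10, 12, 11]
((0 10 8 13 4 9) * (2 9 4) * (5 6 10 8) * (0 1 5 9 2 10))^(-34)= (0 5 9 13)(1 10 8 6)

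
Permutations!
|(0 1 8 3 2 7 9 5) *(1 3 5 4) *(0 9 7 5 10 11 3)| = |(1 8 10 11 3 2 5 9 4)| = 9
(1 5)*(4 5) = (1 4 5) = [0, 4, 2, 3, 5, 1]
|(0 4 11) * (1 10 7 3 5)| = 15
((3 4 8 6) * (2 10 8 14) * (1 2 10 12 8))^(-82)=(1 10 14 4 3 6 8 12 2)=((1 2 12 8 6 3 4 14 10))^(-82)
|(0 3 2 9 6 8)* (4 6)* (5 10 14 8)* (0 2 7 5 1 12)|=|(0 3 7 5 10 14 8 2 9 4 6 1 12)|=13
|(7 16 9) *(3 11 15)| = |(3 11 15)(7 16 9)| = 3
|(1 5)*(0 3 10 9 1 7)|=7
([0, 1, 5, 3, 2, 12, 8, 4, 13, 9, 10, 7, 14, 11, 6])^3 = [0, 1, 14, 3, 12, 6, 11, 5, 7, 9, 10, 2, 8, 4, 13]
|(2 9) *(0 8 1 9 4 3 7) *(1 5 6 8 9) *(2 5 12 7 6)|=|(0 9 5 2 4 3 6 8 12 7)|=10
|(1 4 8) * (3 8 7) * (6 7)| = 6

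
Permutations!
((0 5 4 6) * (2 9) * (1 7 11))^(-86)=(0 4)(1 7 11)(5 6)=((0 5 4 6)(1 7 11)(2 9))^(-86)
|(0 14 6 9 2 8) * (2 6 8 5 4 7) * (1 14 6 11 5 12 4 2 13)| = 13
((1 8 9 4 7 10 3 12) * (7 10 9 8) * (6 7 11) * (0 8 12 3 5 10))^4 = (0 11 4 1 9 12 7 8 6)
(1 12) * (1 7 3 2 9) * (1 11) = (1 12 7 3 2 9 11) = [0, 12, 9, 2, 4, 5, 6, 3, 8, 11, 10, 1, 7]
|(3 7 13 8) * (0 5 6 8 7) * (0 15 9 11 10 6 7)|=28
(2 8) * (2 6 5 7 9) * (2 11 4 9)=(2 8 6 5 7)(4 9 11)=[0, 1, 8, 3, 9, 7, 5, 2, 6, 11, 10, 4]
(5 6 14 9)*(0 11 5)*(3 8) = (0 11 5 6 14 9)(3 8) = [11, 1, 2, 8, 4, 6, 14, 7, 3, 0, 10, 5, 12, 13, 9]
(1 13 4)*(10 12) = [0, 13, 2, 3, 1, 5, 6, 7, 8, 9, 12, 11, 10, 4] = (1 13 4)(10 12)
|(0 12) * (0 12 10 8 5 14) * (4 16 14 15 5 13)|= 14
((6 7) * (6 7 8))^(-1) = (6 8) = ((6 8))^(-1)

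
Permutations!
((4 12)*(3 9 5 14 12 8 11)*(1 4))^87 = ((1 4 8 11 3 9 5 14 12))^87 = (1 5 11)(3 4 14)(8 12 9)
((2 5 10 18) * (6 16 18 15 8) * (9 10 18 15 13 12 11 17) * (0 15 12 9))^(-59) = ((0 15 8 6 16 12 11 17)(2 5 18)(9 10 13))^(-59) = (0 12 8 17 16 15 11 6)(2 5 18)(9 10 13)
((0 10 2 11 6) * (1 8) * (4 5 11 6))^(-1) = (0 6 2 10)(1 8)(4 11 5)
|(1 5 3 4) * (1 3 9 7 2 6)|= 6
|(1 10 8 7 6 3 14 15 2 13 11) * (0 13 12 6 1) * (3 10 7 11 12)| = |(0 13 12 6 10 8 11)(1 7)(2 3 14 15)| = 28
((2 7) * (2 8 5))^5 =((2 7 8 5))^5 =(2 7 8 5)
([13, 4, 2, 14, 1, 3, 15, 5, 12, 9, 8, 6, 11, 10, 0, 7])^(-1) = (0 14 3 5 7 15 6 11 12 8 10 13)(1 4)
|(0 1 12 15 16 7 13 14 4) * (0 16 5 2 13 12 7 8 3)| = 13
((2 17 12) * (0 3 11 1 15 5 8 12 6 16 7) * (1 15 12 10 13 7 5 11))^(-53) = (0 7 13 10 8 5 16 6 17 2 12 1 3)(11 15)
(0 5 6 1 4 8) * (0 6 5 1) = (0 1 4 8 6) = [1, 4, 2, 3, 8, 5, 0, 7, 6]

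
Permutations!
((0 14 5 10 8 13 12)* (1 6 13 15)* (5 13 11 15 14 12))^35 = ((0 12)(1 6 11 15)(5 10 8 14 13))^35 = (0 12)(1 15 11 6)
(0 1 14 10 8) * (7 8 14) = (0 1 7 8)(10 14) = [1, 7, 2, 3, 4, 5, 6, 8, 0, 9, 14, 11, 12, 13, 10]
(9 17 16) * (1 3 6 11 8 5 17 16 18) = (1 3 6 11 8 5 17 18)(9 16) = [0, 3, 2, 6, 4, 17, 11, 7, 5, 16, 10, 8, 12, 13, 14, 15, 9, 18, 1]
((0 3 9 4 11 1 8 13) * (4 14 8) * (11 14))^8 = ((0 3 9 11 1 4 14 8 13))^8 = (0 13 8 14 4 1 11 9 3)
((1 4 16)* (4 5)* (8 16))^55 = (16)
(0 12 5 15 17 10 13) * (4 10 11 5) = [12, 1, 2, 3, 10, 15, 6, 7, 8, 9, 13, 5, 4, 0, 14, 17, 16, 11] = (0 12 4 10 13)(5 15 17 11)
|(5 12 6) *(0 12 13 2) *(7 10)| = 6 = |(0 12 6 5 13 2)(7 10)|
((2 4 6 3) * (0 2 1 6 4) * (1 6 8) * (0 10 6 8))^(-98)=((0 2 10 6 3 8 1))^(-98)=(10)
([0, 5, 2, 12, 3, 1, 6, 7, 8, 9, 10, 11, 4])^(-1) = [0, 5, 2, 4, 12, 1, 6, 7, 8, 9, 10, 11, 3]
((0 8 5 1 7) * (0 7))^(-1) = (0 1 5 8)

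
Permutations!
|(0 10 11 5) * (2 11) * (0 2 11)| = 5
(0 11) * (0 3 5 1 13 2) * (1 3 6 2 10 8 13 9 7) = (0 11 6 2)(1 9 7)(3 5)(8 13 10) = [11, 9, 0, 5, 4, 3, 2, 1, 13, 7, 8, 6, 12, 10]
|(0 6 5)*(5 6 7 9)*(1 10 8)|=12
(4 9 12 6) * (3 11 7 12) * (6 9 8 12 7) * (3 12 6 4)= [0, 1, 2, 11, 8, 5, 3, 7, 6, 12, 10, 4, 9]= (3 11 4 8 6)(9 12)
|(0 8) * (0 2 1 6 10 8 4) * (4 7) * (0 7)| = 10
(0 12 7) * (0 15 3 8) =(0 12 7 15 3 8) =[12, 1, 2, 8, 4, 5, 6, 15, 0, 9, 10, 11, 7, 13, 14, 3]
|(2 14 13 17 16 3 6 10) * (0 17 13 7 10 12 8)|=28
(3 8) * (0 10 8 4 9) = (0 10 8 3 4 9) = [10, 1, 2, 4, 9, 5, 6, 7, 3, 0, 8]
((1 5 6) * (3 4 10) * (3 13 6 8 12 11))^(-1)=(1 6 13 10 4 3 11 12 8 5)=((1 5 8 12 11 3 4 10 13 6))^(-1)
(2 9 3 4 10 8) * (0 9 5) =[9, 1, 5, 4, 10, 0, 6, 7, 2, 3, 8] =(0 9 3 4 10 8 2 5)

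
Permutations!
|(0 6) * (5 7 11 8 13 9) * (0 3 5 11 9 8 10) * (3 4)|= |(0 6 4 3 5 7 9 11 10)(8 13)|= 18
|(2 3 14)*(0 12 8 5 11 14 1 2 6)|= 21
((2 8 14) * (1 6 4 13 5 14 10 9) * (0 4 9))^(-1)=(0 10 8 2 14 5 13 4)(1 9 6)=((0 4 13 5 14 2 8 10)(1 6 9))^(-1)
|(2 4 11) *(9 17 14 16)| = |(2 4 11)(9 17 14 16)| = 12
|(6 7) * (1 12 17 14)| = 4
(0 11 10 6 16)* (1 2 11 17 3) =(0 17 3 1 2 11 10 6 16) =[17, 2, 11, 1, 4, 5, 16, 7, 8, 9, 6, 10, 12, 13, 14, 15, 0, 3]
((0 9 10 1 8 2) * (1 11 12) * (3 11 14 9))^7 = ((0 3 11 12 1 8 2)(9 10 14))^7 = (9 10 14)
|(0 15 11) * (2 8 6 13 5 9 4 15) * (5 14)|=11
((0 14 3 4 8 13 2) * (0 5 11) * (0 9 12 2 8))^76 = ((0 14 3 4)(2 5 11 9 12)(8 13))^76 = (14)(2 5 11 9 12)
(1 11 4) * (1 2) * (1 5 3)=[0, 11, 5, 1, 2, 3, 6, 7, 8, 9, 10, 4]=(1 11 4 2 5 3)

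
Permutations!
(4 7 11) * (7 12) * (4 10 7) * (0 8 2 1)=(0 8 2 1)(4 12)(7 11 10)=[8, 0, 1, 3, 12, 5, 6, 11, 2, 9, 7, 10, 4]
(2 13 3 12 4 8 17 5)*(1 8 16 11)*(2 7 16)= [0, 8, 13, 12, 2, 7, 6, 16, 17, 9, 10, 1, 4, 3, 14, 15, 11, 5]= (1 8 17 5 7 16 11)(2 13 3 12 4)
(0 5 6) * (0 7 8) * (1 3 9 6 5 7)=[7, 3, 2, 9, 4, 5, 1, 8, 0, 6]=(0 7 8)(1 3 9 6)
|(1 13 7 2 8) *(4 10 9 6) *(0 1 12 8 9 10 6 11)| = 14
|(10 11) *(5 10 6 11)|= 2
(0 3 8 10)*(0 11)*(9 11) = (0 3 8 10 9 11) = [3, 1, 2, 8, 4, 5, 6, 7, 10, 11, 9, 0]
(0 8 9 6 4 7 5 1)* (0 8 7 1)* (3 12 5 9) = [7, 8, 2, 12, 1, 0, 4, 9, 3, 6, 10, 11, 5] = (0 7 9 6 4 1 8 3 12 5)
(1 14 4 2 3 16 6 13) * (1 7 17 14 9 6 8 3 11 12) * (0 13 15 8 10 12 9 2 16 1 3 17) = (0 13 7)(1 2 11 9 6 15 8 17 14 4 16 10 12 3) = [13, 2, 11, 1, 16, 5, 15, 0, 17, 6, 12, 9, 3, 7, 4, 8, 10, 14]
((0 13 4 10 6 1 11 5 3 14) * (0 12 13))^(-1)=(1 6 10 4 13 12 14 3 5 11)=((1 11 5 3 14 12 13 4 10 6))^(-1)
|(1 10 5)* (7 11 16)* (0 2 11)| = 15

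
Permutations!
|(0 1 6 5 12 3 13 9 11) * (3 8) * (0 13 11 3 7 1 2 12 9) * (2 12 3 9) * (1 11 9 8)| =12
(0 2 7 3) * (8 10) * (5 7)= [2, 1, 5, 0, 4, 7, 6, 3, 10, 9, 8]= (0 2 5 7 3)(8 10)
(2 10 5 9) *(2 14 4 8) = [0, 1, 10, 3, 8, 9, 6, 7, 2, 14, 5, 11, 12, 13, 4] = (2 10 5 9 14 4 8)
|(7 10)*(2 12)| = 2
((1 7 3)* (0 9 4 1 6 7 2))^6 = ((0 9 4 1 2)(3 6 7))^6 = (0 9 4 1 2)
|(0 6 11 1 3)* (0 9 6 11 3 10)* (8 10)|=|(0 11 1 8 10)(3 9 6)|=15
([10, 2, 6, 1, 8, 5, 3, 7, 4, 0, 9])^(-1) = [9, 3, 1, 6, 8, 5, 2, 7, 4, 10, 0]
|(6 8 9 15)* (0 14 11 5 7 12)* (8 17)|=30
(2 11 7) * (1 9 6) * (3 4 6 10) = [0, 9, 11, 4, 6, 5, 1, 2, 8, 10, 3, 7] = (1 9 10 3 4 6)(2 11 7)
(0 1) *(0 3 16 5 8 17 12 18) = (0 1 3 16 5 8 17 12 18) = [1, 3, 2, 16, 4, 8, 6, 7, 17, 9, 10, 11, 18, 13, 14, 15, 5, 12, 0]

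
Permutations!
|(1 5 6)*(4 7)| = 6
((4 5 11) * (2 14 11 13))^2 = (2 11 5)(4 13 14)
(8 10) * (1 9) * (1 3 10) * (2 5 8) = [0, 9, 5, 10, 4, 8, 6, 7, 1, 3, 2] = (1 9 3 10 2 5 8)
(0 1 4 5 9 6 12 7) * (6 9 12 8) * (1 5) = (0 5 12 7)(1 4)(6 8) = [5, 4, 2, 3, 1, 12, 8, 0, 6, 9, 10, 11, 7]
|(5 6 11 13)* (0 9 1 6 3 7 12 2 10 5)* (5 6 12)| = |(0 9 1 12 2 10 6 11 13)(3 7 5)| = 9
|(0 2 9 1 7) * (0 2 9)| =5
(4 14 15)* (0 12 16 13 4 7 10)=(0 12 16 13 4 14 15 7 10)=[12, 1, 2, 3, 14, 5, 6, 10, 8, 9, 0, 11, 16, 4, 15, 7, 13]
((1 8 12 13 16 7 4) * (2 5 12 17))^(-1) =(1 4 7 16 13 12 5 2 17 8)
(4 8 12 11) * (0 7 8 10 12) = (0 7 8)(4 10 12 11) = [7, 1, 2, 3, 10, 5, 6, 8, 0, 9, 12, 4, 11]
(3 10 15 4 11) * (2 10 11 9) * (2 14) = [0, 1, 10, 11, 9, 5, 6, 7, 8, 14, 15, 3, 12, 13, 2, 4] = (2 10 15 4 9 14)(3 11)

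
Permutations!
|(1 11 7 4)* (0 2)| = 4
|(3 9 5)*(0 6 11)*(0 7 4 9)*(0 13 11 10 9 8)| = |(0 6 10 9 5 3 13 11 7 4 8)| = 11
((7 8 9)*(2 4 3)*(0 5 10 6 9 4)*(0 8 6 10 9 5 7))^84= ((10)(0 7 6 5 9)(2 8 4 3))^84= (10)(0 9 5 6 7)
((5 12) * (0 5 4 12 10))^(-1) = ((0 5 10)(4 12))^(-1) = (0 10 5)(4 12)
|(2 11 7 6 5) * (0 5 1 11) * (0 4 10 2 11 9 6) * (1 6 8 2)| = |(0 5 11 7)(1 9 8 2 4 10)| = 12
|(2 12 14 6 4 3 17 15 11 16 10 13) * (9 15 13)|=40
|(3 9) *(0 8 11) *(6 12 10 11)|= |(0 8 6 12 10 11)(3 9)|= 6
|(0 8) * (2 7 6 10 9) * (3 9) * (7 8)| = |(0 7 6 10 3 9 2 8)| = 8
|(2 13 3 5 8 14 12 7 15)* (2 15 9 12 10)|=|(15)(2 13 3 5 8 14 10)(7 9 12)|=21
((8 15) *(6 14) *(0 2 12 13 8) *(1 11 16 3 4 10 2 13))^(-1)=(0 15 8 13)(1 12 2 10 4 3 16 11)(6 14)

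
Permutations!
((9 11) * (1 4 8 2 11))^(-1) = ((1 4 8 2 11 9))^(-1) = (1 9 11 2 8 4)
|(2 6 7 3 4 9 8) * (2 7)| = 10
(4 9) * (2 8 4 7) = (2 8 4 9 7) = [0, 1, 8, 3, 9, 5, 6, 2, 4, 7]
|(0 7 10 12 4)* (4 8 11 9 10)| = |(0 7 4)(8 11 9 10 12)| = 15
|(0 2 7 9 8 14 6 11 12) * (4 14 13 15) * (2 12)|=|(0 12)(2 7 9 8 13 15 4 14 6 11)|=10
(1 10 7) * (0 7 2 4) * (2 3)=(0 7 1 10 3 2 4)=[7, 10, 4, 2, 0, 5, 6, 1, 8, 9, 3]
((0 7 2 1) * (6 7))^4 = (0 1 2 7 6)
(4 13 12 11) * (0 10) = (0 10)(4 13 12 11) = [10, 1, 2, 3, 13, 5, 6, 7, 8, 9, 0, 4, 11, 12]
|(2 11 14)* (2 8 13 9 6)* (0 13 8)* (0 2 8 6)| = |(0 13 9)(2 11 14)(6 8)| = 6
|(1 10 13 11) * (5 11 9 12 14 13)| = 4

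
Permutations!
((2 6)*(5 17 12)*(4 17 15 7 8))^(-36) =((2 6)(4 17 12 5 15 7 8))^(-36) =(4 8 7 15 5 12 17)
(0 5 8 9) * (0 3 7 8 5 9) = (0 9 3 7 8) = [9, 1, 2, 7, 4, 5, 6, 8, 0, 3]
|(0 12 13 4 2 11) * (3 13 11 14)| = 15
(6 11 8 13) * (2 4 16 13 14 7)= (2 4 16 13 6 11 8 14 7)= [0, 1, 4, 3, 16, 5, 11, 2, 14, 9, 10, 8, 12, 6, 7, 15, 13]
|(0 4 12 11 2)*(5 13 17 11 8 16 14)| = 11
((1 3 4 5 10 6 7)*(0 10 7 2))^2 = (0 6)(1 4 7 3 5)(2 10)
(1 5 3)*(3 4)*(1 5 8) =(1 8)(3 5 4) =[0, 8, 2, 5, 3, 4, 6, 7, 1]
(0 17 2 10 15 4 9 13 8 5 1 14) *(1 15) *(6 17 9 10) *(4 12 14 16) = (0 9 13 8 5 15 12 14)(1 16 4 10)(2 6 17) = [9, 16, 6, 3, 10, 15, 17, 7, 5, 13, 1, 11, 14, 8, 0, 12, 4, 2]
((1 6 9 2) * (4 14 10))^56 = ((1 6 9 2)(4 14 10))^56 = (4 10 14)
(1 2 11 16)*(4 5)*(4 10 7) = (1 2 11 16)(4 5 10 7) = [0, 2, 11, 3, 5, 10, 6, 4, 8, 9, 7, 16, 12, 13, 14, 15, 1]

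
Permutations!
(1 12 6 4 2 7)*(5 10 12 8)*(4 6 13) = [0, 8, 7, 3, 2, 10, 6, 1, 5, 9, 12, 11, 13, 4] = (1 8 5 10 12 13 4 2 7)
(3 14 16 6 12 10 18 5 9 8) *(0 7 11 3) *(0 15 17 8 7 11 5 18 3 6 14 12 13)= (18)(0 11 6 13)(3 12 10)(5 9 7)(8 15 17)(14 16)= [11, 1, 2, 12, 4, 9, 13, 5, 15, 7, 3, 6, 10, 0, 16, 17, 14, 8, 18]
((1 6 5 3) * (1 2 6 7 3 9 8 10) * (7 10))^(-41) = ((1 10)(2 6 5 9 8 7 3))^(-41) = (1 10)(2 6 5 9 8 7 3)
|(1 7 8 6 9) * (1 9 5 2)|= |(9)(1 7 8 6 5 2)|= 6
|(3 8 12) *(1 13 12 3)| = |(1 13 12)(3 8)| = 6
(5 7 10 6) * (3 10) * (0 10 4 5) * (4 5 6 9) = (0 10 9 4 6)(3 5 7) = [10, 1, 2, 5, 6, 7, 0, 3, 8, 4, 9]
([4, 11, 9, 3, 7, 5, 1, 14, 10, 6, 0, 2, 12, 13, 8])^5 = (0 10 8 14 7 4)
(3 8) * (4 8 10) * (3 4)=[0, 1, 2, 10, 8, 5, 6, 7, 4, 9, 3]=(3 10)(4 8)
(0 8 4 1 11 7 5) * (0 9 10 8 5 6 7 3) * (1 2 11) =(0 5 9 10 8 4 2 11 3)(6 7) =[5, 1, 11, 0, 2, 9, 7, 6, 4, 10, 8, 3]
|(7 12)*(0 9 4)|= |(0 9 4)(7 12)|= 6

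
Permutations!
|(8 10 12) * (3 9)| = |(3 9)(8 10 12)| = 6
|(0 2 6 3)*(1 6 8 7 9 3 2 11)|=|(0 11 1 6 2 8 7 9 3)|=9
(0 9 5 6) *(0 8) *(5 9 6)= [6, 1, 2, 3, 4, 5, 8, 7, 0, 9]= (9)(0 6 8)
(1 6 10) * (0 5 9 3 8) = (0 5 9 3 8)(1 6 10) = [5, 6, 2, 8, 4, 9, 10, 7, 0, 3, 1]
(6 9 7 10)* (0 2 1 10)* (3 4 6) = (0 2 1 10 3 4 6 9 7) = [2, 10, 1, 4, 6, 5, 9, 0, 8, 7, 3]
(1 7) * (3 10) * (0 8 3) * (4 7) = (0 8 3 10)(1 4 7) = [8, 4, 2, 10, 7, 5, 6, 1, 3, 9, 0]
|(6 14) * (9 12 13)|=6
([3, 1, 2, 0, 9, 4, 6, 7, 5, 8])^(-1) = [3, 1, 2, 0, 5, 8, 6, 7, 9, 4]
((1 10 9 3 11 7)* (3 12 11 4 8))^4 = (1 11 9)(3 4 8)(7 12 10)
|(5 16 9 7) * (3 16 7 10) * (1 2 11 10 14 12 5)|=|(1 2 11 10 3 16 9 14 12 5 7)|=11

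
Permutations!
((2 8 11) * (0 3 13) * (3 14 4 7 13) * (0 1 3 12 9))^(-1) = (0 9 12 3 1 13 7 4 14)(2 11 8)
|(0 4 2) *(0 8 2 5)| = |(0 4 5)(2 8)| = 6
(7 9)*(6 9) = (6 9 7) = [0, 1, 2, 3, 4, 5, 9, 6, 8, 7]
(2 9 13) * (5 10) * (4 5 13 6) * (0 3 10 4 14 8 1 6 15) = (0 3 10 13 2 9 15)(1 6 14 8)(4 5) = [3, 6, 9, 10, 5, 4, 14, 7, 1, 15, 13, 11, 12, 2, 8, 0]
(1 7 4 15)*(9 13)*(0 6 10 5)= (0 6 10 5)(1 7 4 15)(9 13)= [6, 7, 2, 3, 15, 0, 10, 4, 8, 13, 5, 11, 12, 9, 14, 1]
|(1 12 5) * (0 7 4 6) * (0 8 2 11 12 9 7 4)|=11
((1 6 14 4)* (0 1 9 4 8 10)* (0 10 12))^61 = (0 1 6 14 8 12)(4 9)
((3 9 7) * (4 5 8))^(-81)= (9)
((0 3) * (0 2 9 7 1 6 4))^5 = ((0 3 2 9 7 1 6 4))^5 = (0 1 2 4 7 3 6 9)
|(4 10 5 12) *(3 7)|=4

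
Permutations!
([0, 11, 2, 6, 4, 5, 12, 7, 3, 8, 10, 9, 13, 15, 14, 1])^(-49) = [0, 6, 2, 1, 4, 5, 11, 7, 15, 13, 10, 12, 9, 8, 14, 3]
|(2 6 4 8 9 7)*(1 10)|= 6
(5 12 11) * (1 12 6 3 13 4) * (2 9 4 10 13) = (1 12 11 5 6 3 2 9 4)(10 13) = [0, 12, 9, 2, 1, 6, 3, 7, 8, 4, 13, 5, 11, 10]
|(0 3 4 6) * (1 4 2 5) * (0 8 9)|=9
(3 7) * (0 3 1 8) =(0 3 7 1 8) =[3, 8, 2, 7, 4, 5, 6, 1, 0]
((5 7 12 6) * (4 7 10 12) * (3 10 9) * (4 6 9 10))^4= ((3 4 7 6 5 10 12 9))^4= (3 5)(4 10)(6 9)(7 12)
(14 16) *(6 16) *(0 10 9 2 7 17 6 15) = (0 10 9 2 7 17 6 16 14 15) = [10, 1, 7, 3, 4, 5, 16, 17, 8, 2, 9, 11, 12, 13, 15, 0, 14, 6]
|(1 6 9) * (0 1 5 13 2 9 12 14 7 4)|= |(0 1 6 12 14 7 4)(2 9 5 13)|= 28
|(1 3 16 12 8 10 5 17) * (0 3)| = |(0 3 16 12 8 10 5 17 1)| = 9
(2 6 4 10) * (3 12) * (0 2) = [2, 1, 6, 12, 10, 5, 4, 7, 8, 9, 0, 11, 3] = (0 2 6 4 10)(3 12)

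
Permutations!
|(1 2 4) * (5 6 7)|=3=|(1 2 4)(5 6 7)|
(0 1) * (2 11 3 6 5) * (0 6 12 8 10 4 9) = (0 1 6 5 2 11 3 12 8 10 4 9) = [1, 6, 11, 12, 9, 2, 5, 7, 10, 0, 4, 3, 8]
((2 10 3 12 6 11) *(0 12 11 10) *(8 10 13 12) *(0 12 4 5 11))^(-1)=(0 3 10 8)(2 11 5 4 13 6 12)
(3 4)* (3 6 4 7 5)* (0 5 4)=[5, 1, 2, 7, 6, 3, 0, 4]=(0 5 3 7 4 6)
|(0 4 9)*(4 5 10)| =5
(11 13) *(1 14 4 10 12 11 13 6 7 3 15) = (1 14 4 10 12 11 6 7 3 15) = [0, 14, 2, 15, 10, 5, 7, 3, 8, 9, 12, 6, 11, 13, 4, 1]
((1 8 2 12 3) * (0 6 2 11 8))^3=((0 6 2 12 3 1)(8 11))^3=(0 12)(1 2)(3 6)(8 11)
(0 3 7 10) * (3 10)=(0 10)(3 7)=[10, 1, 2, 7, 4, 5, 6, 3, 8, 9, 0]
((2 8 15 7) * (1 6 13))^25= (1 6 13)(2 8 15 7)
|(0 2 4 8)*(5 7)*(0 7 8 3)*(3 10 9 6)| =21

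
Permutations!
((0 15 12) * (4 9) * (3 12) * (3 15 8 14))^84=((15)(0 8 14 3 12)(4 9))^84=(15)(0 12 3 14 8)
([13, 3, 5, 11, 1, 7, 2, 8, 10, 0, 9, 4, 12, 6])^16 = [10, 1, 13, 3, 4, 6, 0, 2, 5, 8, 7, 11, 12, 9]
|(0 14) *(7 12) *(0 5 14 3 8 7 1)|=|(0 3 8 7 12 1)(5 14)|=6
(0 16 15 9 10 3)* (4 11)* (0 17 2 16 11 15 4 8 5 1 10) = (0 11 8 5 1 10 3 17 2 16 4 15 9) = [11, 10, 16, 17, 15, 1, 6, 7, 5, 0, 3, 8, 12, 13, 14, 9, 4, 2]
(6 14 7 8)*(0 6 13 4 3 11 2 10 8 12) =[6, 1, 10, 11, 3, 5, 14, 12, 13, 9, 8, 2, 0, 4, 7] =(0 6 14 7 12)(2 10 8 13 4 3 11)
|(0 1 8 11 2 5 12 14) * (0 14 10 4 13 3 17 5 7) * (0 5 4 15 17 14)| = |(0 1 8 11 2 7 5 12 10 15 17 4 13 3 14)| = 15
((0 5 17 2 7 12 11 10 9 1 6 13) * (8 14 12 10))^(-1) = (0 13 6 1 9 10 7 2 17 5)(8 11 12 14) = ((0 5 17 2 7 10 9 1 6 13)(8 14 12 11))^(-1)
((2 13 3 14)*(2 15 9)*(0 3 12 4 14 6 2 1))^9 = ((0 3 6 2 13 12 4 14 15 9 1))^9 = (0 9 14 12 2 3 1 15 4 13 6)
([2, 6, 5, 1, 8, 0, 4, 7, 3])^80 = (8)(0 5 2)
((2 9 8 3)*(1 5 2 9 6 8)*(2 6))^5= ((1 5 6 8 3 9))^5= (1 9 3 8 6 5)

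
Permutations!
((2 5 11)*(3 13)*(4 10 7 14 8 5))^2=((2 4 10 7 14 8 5 11)(3 13))^2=(2 10 14 5)(4 7 8 11)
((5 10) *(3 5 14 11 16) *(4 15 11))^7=((3 5 10 14 4 15 11 16))^7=(3 16 11 15 4 14 10 5)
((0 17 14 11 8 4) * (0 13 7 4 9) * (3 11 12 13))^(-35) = (0 8 3 7 12 17 9 11 4 13 14) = ((0 17 14 12 13 7 4 3 11 8 9))^(-35)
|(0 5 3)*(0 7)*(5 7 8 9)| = |(0 7)(3 8 9 5)| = 4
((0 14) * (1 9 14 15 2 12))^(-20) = (0 15 2 12 1 9 14)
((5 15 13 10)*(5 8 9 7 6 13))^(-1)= ((5 15)(6 13 10 8 9 7))^(-1)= (5 15)(6 7 9 8 10 13)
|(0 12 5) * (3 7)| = 6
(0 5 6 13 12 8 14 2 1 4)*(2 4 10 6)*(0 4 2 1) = (0 5 1 10 6 13 12 8 14 2) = [5, 10, 0, 3, 4, 1, 13, 7, 14, 9, 6, 11, 8, 12, 2]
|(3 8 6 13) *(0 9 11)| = 12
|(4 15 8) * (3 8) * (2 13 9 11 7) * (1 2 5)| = 28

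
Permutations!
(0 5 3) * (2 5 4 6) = (0 4 6 2 5 3) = [4, 1, 5, 0, 6, 3, 2]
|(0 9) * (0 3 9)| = 2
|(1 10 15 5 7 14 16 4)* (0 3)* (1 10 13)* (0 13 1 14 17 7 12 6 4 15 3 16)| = 22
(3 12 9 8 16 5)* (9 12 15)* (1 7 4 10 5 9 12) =(1 7 4 10 5 3 15 12)(8 16 9) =[0, 7, 2, 15, 10, 3, 6, 4, 16, 8, 5, 11, 1, 13, 14, 12, 9]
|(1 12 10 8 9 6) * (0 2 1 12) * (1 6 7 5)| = |(0 2 6 12 10 8 9 7 5 1)| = 10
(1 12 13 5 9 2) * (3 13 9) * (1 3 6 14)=(1 12 9 2 3 13 5 6 14)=[0, 12, 3, 13, 4, 6, 14, 7, 8, 2, 10, 11, 9, 5, 1]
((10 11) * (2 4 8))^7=(2 4 8)(10 11)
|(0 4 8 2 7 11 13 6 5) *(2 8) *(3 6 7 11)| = |(0 4 2 11 13 7 3 6 5)| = 9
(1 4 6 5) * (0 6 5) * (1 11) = (0 6)(1 4 5 11) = [6, 4, 2, 3, 5, 11, 0, 7, 8, 9, 10, 1]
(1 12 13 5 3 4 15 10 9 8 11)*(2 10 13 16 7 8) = [0, 12, 10, 4, 15, 3, 6, 8, 11, 2, 9, 1, 16, 5, 14, 13, 7] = (1 12 16 7 8 11)(2 10 9)(3 4 15 13 5)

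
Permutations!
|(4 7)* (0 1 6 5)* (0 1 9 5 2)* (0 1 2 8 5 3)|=30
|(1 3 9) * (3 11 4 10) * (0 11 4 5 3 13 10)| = 14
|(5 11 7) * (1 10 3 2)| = 12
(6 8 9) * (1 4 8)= (1 4 8 9 6)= [0, 4, 2, 3, 8, 5, 1, 7, 9, 6]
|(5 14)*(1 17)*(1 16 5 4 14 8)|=10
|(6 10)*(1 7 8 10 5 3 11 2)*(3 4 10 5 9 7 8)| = 11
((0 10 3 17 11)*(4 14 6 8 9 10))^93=(0 6 10 11 14 9 17 4 8 3)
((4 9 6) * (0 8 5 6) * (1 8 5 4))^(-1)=(0 9 4 8 1 6 5)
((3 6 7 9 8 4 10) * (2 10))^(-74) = ((2 10 3 6 7 9 8 4))^(-74) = (2 8 7 3)(4 9 6 10)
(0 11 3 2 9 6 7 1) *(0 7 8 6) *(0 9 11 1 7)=[1, 0, 11, 2, 4, 5, 8, 7, 6, 9, 10, 3]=(0 1)(2 11 3)(6 8)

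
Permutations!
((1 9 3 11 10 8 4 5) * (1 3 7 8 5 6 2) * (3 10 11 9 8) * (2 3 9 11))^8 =(1 8 4 6 3 11 2)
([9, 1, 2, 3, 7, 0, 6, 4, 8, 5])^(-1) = (0 5 9)(4 7)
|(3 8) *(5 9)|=2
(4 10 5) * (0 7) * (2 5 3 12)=[7, 1, 5, 12, 10, 4, 6, 0, 8, 9, 3, 11, 2]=(0 7)(2 5 4 10 3 12)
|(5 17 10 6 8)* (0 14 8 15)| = 8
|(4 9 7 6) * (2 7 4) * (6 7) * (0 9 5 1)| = |(0 9 4 5 1)(2 6)| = 10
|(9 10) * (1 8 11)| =|(1 8 11)(9 10)| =6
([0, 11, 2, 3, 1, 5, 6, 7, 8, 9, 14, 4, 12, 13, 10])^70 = (14)(1 11 4)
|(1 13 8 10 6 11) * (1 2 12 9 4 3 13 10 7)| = 12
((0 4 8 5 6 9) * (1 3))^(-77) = ((0 4 8 5 6 9)(1 3))^(-77) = (0 4 8 5 6 9)(1 3)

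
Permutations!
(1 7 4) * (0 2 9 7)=(0 2 9 7 4 1)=[2, 0, 9, 3, 1, 5, 6, 4, 8, 7]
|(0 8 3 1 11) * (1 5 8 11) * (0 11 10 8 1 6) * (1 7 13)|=|(0 10 8 3 5 7 13 1 6)|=9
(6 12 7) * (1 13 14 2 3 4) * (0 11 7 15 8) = (0 11 7 6 12 15 8)(1 13 14 2 3 4) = [11, 13, 3, 4, 1, 5, 12, 6, 0, 9, 10, 7, 15, 14, 2, 8]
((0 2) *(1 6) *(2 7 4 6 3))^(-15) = ((0 7 4 6 1 3 2))^(-15) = (0 2 3 1 6 4 7)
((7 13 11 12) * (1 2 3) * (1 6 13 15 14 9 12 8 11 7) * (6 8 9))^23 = (1 3 11 12 2 8 9)(6 15 13 14 7)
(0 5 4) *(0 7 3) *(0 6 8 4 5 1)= [1, 0, 2, 6, 7, 5, 8, 3, 4]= (0 1)(3 6 8 4 7)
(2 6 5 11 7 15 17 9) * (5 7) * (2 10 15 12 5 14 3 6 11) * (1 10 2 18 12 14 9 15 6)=(1 10 6 7 14 3)(2 11 9)(5 18 12)(15 17)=[0, 10, 11, 1, 4, 18, 7, 14, 8, 2, 6, 9, 5, 13, 3, 17, 16, 15, 12]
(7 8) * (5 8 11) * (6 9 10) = (5 8 7 11)(6 9 10) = [0, 1, 2, 3, 4, 8, 9, 11, 7, 10, 6, 5]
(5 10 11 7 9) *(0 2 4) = [2, 1, 4, 3, 0, 10, 6, 9, 8, 5, 11, 7] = (0 2 4)(5 10 11 7 9)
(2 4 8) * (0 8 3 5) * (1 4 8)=(0 1 4 3 5)(2 8)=[1, 4, 8, 5, 3, 0, 6, 7, 2]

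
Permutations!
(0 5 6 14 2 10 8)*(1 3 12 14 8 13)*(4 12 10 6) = (0 5 4 12 14 2 6 8)(1 3 10 13) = [5, 3, 6, 10, 12, 4, 8, 7, 0, 9, 13, 11, 14, 1, 2]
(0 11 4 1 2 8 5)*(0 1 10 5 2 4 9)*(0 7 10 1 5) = [11, 4, 8, 3, 1, 5, 6, 10, 2, 7, 0, 9] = (0 11 9 7 10)(1 4)(2 8)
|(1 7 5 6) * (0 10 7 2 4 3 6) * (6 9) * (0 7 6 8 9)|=|(0 10 6 1 2 4 3)(5 7)(8 9)|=14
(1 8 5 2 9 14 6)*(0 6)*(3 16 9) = [6, 8, 3, 16, 4, 2, 1, 7, 5, 14, 10, 11, 12, 13, 0, 15, 9] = (0 6 1 8 5 2 3 16 9 14)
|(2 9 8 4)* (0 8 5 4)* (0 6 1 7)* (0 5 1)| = |(0 8 6)(1 7 5 4 2 9)| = 6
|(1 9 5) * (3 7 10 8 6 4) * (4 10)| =|(1 9 5)(3 7 4)(6 10 8)| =3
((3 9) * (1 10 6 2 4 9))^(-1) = (1 3 9 4 2 6 10)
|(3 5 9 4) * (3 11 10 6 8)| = 8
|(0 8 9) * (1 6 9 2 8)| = |(0 1 6 9)(2 8)| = 4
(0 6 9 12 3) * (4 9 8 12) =(0 6 8 12 3)(4 9) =[6, 1, 2, 0, 9, 5, 8, 7, 12, 4, 10, 11, 3]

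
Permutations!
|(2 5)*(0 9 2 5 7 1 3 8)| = 7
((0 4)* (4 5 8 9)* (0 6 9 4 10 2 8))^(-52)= (2 4 9)(6 10 8)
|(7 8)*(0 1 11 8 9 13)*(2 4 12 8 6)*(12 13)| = |(0 1 11 6 2 4 13)(7 9 12 8)| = 28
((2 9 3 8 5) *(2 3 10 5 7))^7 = ((2 9 10 5 3 8 7))^7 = (10)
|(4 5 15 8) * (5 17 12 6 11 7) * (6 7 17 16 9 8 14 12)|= |(4 16 9 8)(5 15 14 12 7)(6 11 17)|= 60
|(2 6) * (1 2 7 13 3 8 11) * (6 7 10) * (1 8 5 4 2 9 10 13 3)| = |(1 9 10 6 13)(2 7 3 5 4)(8 11)| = 10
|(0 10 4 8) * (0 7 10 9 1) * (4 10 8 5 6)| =|(10)(0 9 1)(4 5 6)(7 8)| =6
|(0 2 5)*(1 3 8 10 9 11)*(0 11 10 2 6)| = |(0 6)(1 3 8 2 5 11)(9 10)| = 6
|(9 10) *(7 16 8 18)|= |(7 16 8 18)(9 10)|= 4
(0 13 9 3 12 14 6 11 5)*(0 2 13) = (2 13 9 3 12 14 6 11 5) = [0, 1, 13, 12, 4, 2, 11, 7, 8, 3, 10, 5, 14, 9, 6]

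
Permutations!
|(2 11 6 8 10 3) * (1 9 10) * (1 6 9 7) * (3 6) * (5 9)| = |(1 7)(2 11 5 9 10 6 8 3)| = 8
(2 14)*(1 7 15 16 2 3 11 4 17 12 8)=(1 7 15 16 2 14 3 11 4 17 12 8)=[0, 7, 14, 11, 17, 5, 6, 15, 1, 9, 10, 4, 8, 13, 3, 16, 2, 12]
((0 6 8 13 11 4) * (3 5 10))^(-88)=(0 8 11)(3 10 5)(4 6 13)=((0 6 8 13 11 4)(3 5 10))^(-88)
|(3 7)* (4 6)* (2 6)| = |(2 6 4)(3 7)| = 6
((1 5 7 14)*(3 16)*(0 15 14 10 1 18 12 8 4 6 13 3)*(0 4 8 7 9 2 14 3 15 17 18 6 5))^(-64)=(0 1 10 7 12 18 17)(2 16 6 5 15)(3 14 4 13 9)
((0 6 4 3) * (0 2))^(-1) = ((0 6 4 3 2))^(-1) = (0 2 3 4 6)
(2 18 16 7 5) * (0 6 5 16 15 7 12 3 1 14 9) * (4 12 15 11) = (0 6 5 2 18 11 4 12 3 1 14 9)(7 16 15) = [6, 14, 18, 1, 12, 2, 5, 16, 8, 0, 10, 4, 3, 13, 9, 7, 15, 17, 11]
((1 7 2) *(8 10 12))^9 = (12)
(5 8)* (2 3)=(2 3)(5 8)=[0, 1, 3, 2, 4, 8, 6, 7, 5]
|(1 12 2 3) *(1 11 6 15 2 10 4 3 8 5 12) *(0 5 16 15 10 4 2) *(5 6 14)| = |(0 6 10 2 8 16 15)(3 11 14 5 12 4)| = 42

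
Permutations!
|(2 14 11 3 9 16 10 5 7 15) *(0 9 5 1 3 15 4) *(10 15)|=13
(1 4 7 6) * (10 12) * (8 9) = (1 4 7 6)(8 9)(10 12) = [0, 4, 2, 3, 7, 5, 1, 6, 9, 8, 12, 11, 10]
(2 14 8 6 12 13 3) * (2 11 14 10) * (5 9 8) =(2 10)(3 11 14 5 9 8 6 12 13) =[0, 1, 10, 11, 4, 9, 12, 7, 6, 8, 2, 14, 13, 3, 5]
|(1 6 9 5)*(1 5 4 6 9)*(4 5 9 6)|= |(1 6)(5 9)|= 2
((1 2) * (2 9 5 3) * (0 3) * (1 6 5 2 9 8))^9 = ((0 3 9 2 6 5)(1 8))^9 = (0 2)(1 8)(3 6)(5 9)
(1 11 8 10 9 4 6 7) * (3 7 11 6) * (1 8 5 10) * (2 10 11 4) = (1 6 4 3 7 8)(2 10 9)(5 11) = [0, 6, 10, 7, 3, 11, 4, 8, 1, 2, 9, 5]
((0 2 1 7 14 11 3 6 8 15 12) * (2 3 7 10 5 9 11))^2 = ((0 3 6 8 15 12)(1 10 5 9 11 7 14 2))^2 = (0 6 15)(1 5 11 14)(2 10 9 7)(3 8 12)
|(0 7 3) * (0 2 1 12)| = |(0 7 3 2 1 12)| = 6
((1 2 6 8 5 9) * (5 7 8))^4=(1 9 5 6 2)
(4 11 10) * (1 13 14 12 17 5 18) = (1 13 14 12 17 5 18)(4 11 10) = [0, 13, 2, 3, 11, 18, 6, 7, 8, 9, 4, 10, 17, 14, 12, 15, 16, 5, 1]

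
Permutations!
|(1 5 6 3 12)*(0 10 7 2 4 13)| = |(0 10 7 2 4 13)(1 5 6 3 12)| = 30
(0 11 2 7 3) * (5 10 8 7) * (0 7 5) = (0 11 2)(3 7)(5 10 8) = [11, 1, 0, 7, 4, 10, 6, 3, 5, 9, 8, 2]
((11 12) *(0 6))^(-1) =((0 6)(11 12))^(-1) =(0 6)(11 12)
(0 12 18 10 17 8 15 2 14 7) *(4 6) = (0 12 18 10 17 8 15 2 14 7)(4 6) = [12, 1, 14, 3, 6, 5, 4, 0, 15, 9, 17, 11, 18, 13, 7, 2, 16, 8, 10]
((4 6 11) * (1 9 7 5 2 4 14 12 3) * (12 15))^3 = ((1 9 7 5 2 4 6 11 14 15 12 3))^3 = (1 5 6 15)(2 11 12 9)(3 7 4 14)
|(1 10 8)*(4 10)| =4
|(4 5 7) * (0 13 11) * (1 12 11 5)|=|(0 13 5 7 4 1 12 11)|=8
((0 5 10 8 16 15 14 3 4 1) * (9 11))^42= (0 10 16 14 4)(1 5 8 15 3)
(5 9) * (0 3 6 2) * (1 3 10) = [10, 3, 0, 6, 4, 9, 2, 7, 8, 5, 1] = (0 10 1 3 6 2)(5 9)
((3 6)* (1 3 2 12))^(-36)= ((1 3 6 2 12))^(-36)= (1 12 2 6 3)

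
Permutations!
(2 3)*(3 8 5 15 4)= (2 8 5 15 4 3)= [0, 1, 8, 2, 3, 15, 6, 7, 5, 9, 10, 11, 12, 13, 14, 4]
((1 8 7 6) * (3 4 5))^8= (8)(3 5 4)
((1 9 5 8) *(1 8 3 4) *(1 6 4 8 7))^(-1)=((1 9 5 3 8 7)(4 6))^(-1)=(1 7 8 3 5 9)(4 6)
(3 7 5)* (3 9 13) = (3 7 5 9 13) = [0, 1, 2, 7, 4, 9, 6, 5, 8, 13, 10, 11, 12, 3]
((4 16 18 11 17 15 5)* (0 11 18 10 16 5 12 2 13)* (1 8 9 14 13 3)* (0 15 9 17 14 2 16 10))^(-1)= ((18)(0 11 14 13 15 12 16)(1 8 17 9 2 3)(4 5))^(-1)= (18)(0 16 12 15 13 14 11)(1 3 2 9 17 8)(4 5)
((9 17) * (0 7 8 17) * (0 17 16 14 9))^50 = ((0 7 8 16 14 9 17))^50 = (0 7 8 16 14 9 17)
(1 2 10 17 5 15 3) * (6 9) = (1 2 10 17 5 15 3)(6 9) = [0, 2, 10, 1, 4, 15, 9, 7, 8, 6, 17, 11, 12, 13, 14, 3, 16, 5]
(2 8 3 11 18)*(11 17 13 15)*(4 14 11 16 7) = (2 8 3 17 13 15 16 7 4 14 11 18) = [0, 1, 8, 17, 14, 5, 6, 4, 3, 9, 10, 18, 12, 15, 11, 16, 7, 13, 2]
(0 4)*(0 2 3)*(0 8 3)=(0 4 2)(3 8)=[4, 1, 0, 8, 2, 5, 6, 7, 3]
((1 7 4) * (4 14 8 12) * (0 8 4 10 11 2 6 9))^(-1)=(0 9 6 2 11 10 12 8)(1 4 14 7)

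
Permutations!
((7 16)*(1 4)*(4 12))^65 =(1 4 12)(7 16)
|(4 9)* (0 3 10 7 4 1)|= |(0 3 10 7 4 9 1)|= 7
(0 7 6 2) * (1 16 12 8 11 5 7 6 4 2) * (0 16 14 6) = [0, 14, 16, 3, 2, 7, 1, 4, 11, 9, 10, 5, 8, 13, 6, 15, 12] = (1 14 6)(2 16 12 8 11 5 7 4)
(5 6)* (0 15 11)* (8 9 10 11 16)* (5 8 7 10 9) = [15, 1, 2, 3, 4, 6, 8, 10, 5, 9, 11, 0, 12, 13, 14, 16, 7] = (0 15 16 7 10 11)(5 6 8)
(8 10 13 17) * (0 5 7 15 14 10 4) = (0 5 7 15 14 10 13 17 8 4) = [5, 1, 2, 3, 0, 7, 6, 15, 4, 9, 13, 11, 12, 17, 10, 14, 16, 8]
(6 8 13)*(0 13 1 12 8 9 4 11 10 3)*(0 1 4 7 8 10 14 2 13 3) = (0 3 1 12 10)(2 13 6 9 7 8 4 11 14) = [3, 12, 13, 1, 11, 5, 9, 8, 4, 7, 0, 14, 10, 6, 2]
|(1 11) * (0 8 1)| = 4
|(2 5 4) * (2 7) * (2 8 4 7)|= 5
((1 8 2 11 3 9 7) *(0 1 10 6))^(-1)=(0 6 10 7 9 3 11 2 8 1)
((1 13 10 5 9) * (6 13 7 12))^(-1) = ((1 7 12 6 13 10 5 9))^(-1) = (1 9 5 10 13 6 12 7)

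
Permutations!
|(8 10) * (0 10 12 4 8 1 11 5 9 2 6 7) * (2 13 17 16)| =12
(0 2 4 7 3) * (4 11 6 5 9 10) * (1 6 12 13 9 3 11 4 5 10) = [2, 6, 4, 0, 7, 3, 10, 11, 8, 1, 5, 12, 13, 9] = (0 2 4 7 11 12 13 9 1 6 10 5 3)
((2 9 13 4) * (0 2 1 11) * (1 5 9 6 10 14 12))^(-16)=(14)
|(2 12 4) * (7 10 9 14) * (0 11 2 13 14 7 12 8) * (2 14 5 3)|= |(0 11 14 12 4 13 5 3 2 8)(7 10 9)|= 30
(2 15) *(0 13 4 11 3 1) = [13, 0, 15, 1, 11, 5, 6, 7, 8, 9, 10, 3, 12, 4, 14, 2] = (0 13 4 11 3 1)(2 15)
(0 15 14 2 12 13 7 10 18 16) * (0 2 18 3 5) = [15, 1, 12, 5, 4, 0, 6, 10, 8, 9, 3, 11, 13, 7, 18, 14, 2, 17, 16] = (0 15 14 18 16 2 12 13 7 10 3 5)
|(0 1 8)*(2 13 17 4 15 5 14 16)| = |(0 1 8)(2 13 17 4 15 5 14 16)| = 24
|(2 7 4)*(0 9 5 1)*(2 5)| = 7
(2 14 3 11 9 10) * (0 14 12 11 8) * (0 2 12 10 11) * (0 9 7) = [14, 1, 10, 8, 4, 5, 6, 0, 2, 11, 12, 7, 9, 13, 3] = (0 14 3 8 2 10 12 9 11 7)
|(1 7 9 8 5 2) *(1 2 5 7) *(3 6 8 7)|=|(3 6 8)(7 9)|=6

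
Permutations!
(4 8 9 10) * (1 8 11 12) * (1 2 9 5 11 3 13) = [0, 8, 9, 13, 3, 11, 6, 7, 5, 10, 4, 12, 2, 1] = (1 8 5 11 12 2 9 10 4 3 13)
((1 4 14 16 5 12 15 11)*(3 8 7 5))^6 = (1 7 4 5 14 12 16 15 3 11 8)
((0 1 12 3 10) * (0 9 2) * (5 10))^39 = (0 2 9 10 5 3 12 1)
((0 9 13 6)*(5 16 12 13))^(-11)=((0 9 5 16 12 13 6))^(-11)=(0 16 6 5 13 9 12)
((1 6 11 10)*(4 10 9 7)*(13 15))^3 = (1 9 10 11 4 6 7)(13 15)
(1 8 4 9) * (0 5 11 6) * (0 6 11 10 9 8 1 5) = (11)(4 8)(5 10 9) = [0, 1, 2, 3, 8, 10, 6, 7, 4, 5, 9, 11]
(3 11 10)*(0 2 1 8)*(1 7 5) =(0 2 7 5 1 8)(3 11 10) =[2, 8, 7, 11, 4, 1, 6, 5, 0, 9, 3, 10]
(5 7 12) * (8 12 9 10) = (5 7 9 10 8 12) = [0, 1, 2, 3, 4, 7, 6, 9, 12, 10, 8, 11, 5]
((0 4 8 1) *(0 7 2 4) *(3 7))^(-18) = ((1 3 7 2 4 8))^(-18) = (8)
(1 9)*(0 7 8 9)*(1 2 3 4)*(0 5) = [7, 5, 3, 4, 1, 0, 6, 8, 9, 2] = (0 7 8 9 2 3 4 1 5)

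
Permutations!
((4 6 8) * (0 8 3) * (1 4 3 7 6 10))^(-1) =((0 8 3)(1 4 10)(6 7))^(-1) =(0 3 8)(1 10 4)(6 7)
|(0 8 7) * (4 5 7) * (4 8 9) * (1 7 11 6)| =|(0 9 4 5 11 6 1 7)| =8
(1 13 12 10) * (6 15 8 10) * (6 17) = [0, 13, 2, 3, 4, 5, 15, 7, 10, 9, 1, 11, 17, 12, 14, 8, 16, 6] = (1 13 12 17 6 15 8 10)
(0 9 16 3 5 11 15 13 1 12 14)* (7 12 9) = (0 7 12 14)(1 9 16 3 5 11 15 13) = [7, 9, 2, 5, 4, 11, 6, 12, 8, 16, 10, 15, 14, 1, 0, 13, 3]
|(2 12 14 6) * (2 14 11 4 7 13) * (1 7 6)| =9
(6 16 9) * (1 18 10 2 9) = (1 18 10 2 9 6 16) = [0, 18, 9, 3, 4, 5, 16, 7, 8, 6, 2, 11, 12, 13, 14, 15, 1, 17, 10]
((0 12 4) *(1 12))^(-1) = ((0 1 12 4))^(-1) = (0 4 12 1)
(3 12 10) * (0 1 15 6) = [1, 15, 2, 12, 4, 5, 0, 7, 8, 9, 3, 11, 10, 13, 14, 6] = (0 1 15 6)(3 12 10)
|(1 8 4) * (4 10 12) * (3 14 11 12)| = 8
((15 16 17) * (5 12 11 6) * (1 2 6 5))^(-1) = (1 6 2)(5 11 12)(15 17 16)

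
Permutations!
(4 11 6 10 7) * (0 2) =(0 2)(4 11 6 10 7) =[2, 1, 0, 3, 11, 5, 10, 4, 8, 9, 7, 6]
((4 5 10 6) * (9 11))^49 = (4 5 10 6)(9 11)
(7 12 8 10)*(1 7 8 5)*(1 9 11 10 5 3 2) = (1 7 12 3 2)(5 9 11 10 8) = [0, 7, 1, 2, 4, 9, 6, 12, 5, 11, 8, 10, 3]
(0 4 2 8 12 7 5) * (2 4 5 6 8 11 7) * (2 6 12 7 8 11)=(0 5)(6 11 8 7 12)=[5, 1, 2, 3, 4, 0, 11, 12, 7, 9, 10, 8, 6]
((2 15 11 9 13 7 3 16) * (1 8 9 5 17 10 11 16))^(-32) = (17)(1 7 9)(2 15 16)(3 13 8)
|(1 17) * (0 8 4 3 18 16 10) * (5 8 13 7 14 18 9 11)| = 42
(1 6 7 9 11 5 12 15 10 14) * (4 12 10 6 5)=(1 5 10 14)(4 12 15 6 7 9 11)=[0, 5, 2, 3, 12, 10, 7, 9, 8, 11, 14, 4, 15, 13, 1, 6]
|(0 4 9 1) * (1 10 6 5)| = 7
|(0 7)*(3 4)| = 2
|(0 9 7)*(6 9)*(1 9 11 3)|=|(0 6 11 3 1 9 7)|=7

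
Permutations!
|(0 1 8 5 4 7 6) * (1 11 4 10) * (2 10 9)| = |(0 11 4 7 6)(1 8 5 9 2 10)| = 30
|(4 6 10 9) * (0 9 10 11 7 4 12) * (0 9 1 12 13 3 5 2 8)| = |(0 1 12 9 13 3 5 2 8)(4 6 11 7)| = 36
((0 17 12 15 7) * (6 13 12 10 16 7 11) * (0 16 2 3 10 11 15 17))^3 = (6 17 13 11 12)(7 16)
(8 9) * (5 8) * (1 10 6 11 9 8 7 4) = (1 10 6 11 9 5 7 4) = [0, 10, 2, 3, 1, 7, 11, 4, 8, 5, 6, 9]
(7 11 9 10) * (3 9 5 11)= [0, 1, 2, 9, 4, 11, 6, 3, 8, 10, 7, 5]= (3 9 10 7)(5 11)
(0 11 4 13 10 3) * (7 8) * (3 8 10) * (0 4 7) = (0 11 7 10 8)(3 4 13) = [11, 1, 2, 4, 13, 5, 6, 10, 0, 9, 8, 7, 12, 3]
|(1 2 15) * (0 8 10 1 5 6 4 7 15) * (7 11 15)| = |(0 8 10 1 2)(4 11 15 5 6)| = 5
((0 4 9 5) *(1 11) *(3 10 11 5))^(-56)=((0 4 9 3 10 11 1 5))^(-56)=(11)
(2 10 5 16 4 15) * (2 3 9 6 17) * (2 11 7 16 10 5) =(2 5 10)(3 9 6 17 11 7 16 4 15) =[0, 1, 5, 9, 15, 10, 17, 16, 8, 6, 2, 7, 12, 13, 14, 3, 4, 11]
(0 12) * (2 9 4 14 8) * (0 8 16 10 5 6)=(0 12 8 2 9 4 14 16 10 5 6)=[12, 1, 9, 3, 14, 6, 0, 7, 2, 4, 5, 11, 8, 13, 16, 15, 10]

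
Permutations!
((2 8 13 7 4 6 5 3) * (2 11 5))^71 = (2 6 4 7 13 8)(3 5 11)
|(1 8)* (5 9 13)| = 6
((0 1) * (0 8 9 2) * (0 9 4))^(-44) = ((0 1 8 4)(2 9))^(-44) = (9)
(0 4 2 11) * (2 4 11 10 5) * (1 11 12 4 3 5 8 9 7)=(0 12 4 3 5 2 10 8 9 7 1 11)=[12, 11, 10, 5, 3, 2, 6, 1, 9, 7, 8, 0, 4]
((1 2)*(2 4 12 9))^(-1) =((1 4 12 9 2))^(-1) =(1 2 9 12 4)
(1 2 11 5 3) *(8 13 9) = [0, 2, 11, 1, 4, 3, 6, 7, 13, 8, 10, 5, 12, 9] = (1 2 11 5 3)(8 13 9)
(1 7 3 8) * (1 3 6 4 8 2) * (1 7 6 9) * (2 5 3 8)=[0, 6, 7, 5, 2, 3, 4, 9, 8, 1]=(1 6 4 2 7 9)(3 5)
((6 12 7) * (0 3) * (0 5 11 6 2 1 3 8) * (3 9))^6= ((0 8)(1 9 3 5 11 6 12 7 2))^6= (1 12 5)(2 6 3)(7 11 9)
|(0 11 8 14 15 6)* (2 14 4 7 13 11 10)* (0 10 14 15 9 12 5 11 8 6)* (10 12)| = 12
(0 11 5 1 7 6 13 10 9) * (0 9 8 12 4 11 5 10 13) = [5, 7, 2, 3, 11, 1, 0, 6, 12, 9, 8, 10, 4, 13] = (13)(0 5 1 7 6)(4 11 10 8 12)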